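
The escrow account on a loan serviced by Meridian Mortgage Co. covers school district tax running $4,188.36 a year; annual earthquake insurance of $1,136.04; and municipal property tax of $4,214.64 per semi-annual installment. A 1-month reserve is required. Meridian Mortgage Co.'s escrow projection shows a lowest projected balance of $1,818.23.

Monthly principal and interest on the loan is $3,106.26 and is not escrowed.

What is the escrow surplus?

School district tax: $4,188.36 per year
Earthquake insurance: $1,136.04 per year
Municipal property tax: $4,214.64 × 2 = $8,429.28 per year
Total per year = $4,188.36 + $1,136.04 + $8,429.28 = $13,753.68
Per month = $13,753.68 / 12 = $1,146.14
Required reserve = 1 × $1,146.14 = $1,146.14
Surplus = $1,818.23 − $1,146.14 = $672.09

$672.09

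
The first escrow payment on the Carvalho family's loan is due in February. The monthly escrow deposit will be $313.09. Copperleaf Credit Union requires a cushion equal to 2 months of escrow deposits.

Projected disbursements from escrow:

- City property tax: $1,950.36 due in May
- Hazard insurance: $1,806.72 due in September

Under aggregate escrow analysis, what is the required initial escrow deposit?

Cushion = 2 × $313.09 = $626.18
Trial balance (start $0, +$313.09 each month, − disbursements):
  Feb: +$313.09 → $313.09
  Mar: +$313.09 → $626.18
  Apr: +$313.09 → $939.27
  May: +$313.09 − $1,950.36 → -$698.00
  Jun: +$313.09 → -$384.91
  Jul: +$313.09 → -$71.82
  Aug: +$313.09 → $241.27
  Sep: +$313.09 − $1,806.72 → -$1,252.36
  Oct: +$313.09 → -$939.27
  Nov: +$313.09 → -$626.18
  Dec: +$313.09 → -$313.09
  Jan: +$313.09 → $0.00
Lowest trial balance = -$1,252.36 (Sep)
Initial deposit = cushion − low point = $626.18 − (-$1,252.36) = $1,878.54

$1,878.54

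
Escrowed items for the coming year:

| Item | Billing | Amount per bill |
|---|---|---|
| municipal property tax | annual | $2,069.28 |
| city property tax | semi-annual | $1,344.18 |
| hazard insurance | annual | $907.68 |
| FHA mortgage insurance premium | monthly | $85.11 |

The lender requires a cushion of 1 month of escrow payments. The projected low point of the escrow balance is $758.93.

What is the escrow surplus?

$201.71

Municipal property tax — $2,069.28 per year
City property tax — $1,344.18 × 2 = $2,688.36 per year
Hazard insurance — $907.68 per year
FHA mortgage insurance premium — $85.11 × 12 = $1,021.32 per year
Yearly total = $2,069.28 + $2,688.36 + $907.68 + $1,021.32 = $6,686.64
Monthly escrow = $6,686.64 / 12 = $557.22
Required cushion = 1 × $557.22 = $557.22
Surplus = $758.93 − $557.22 = $201.71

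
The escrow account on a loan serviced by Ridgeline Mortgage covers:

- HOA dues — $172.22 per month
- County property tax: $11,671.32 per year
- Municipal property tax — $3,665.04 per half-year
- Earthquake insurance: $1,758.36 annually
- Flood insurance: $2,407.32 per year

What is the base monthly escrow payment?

HOA dues: $172.22 × 12 = $2,066.64/yr
County property tax: $11,671.32/yr
Municipal property tax: $3,665.04 × 2 = $7,330.08/yr
Earthquake insurance: $1,758.36/yr
Flood insurance: $2,407.32/yr
Combined annual = $2,066.64 + $11,671.32 + $7,330.08 + $1,758.36 + $2,407.32 = $25,233.72
Base monthly escrow = $25,233.72 ÷ 12 = $2,102.81

$2,102.81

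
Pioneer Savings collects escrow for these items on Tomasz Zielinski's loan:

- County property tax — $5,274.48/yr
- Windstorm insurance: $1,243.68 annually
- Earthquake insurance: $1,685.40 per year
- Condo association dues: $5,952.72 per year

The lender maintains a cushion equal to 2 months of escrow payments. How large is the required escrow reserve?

County property tax = $5,274.48 annually
Windstorm insurance = $1,243.68 annually
Earthquake insurance = $1,685.40 annually
Condo association dues = $5,952.72 annually
Combined annual = $5,274.48 + $1,243.68 + $1,685.40 + $5,952.72 = $14,156.28
Base monthly escrow = $14,156.28 ÷ 12 = $1,179.69
Reserve = 2 × $1,179.69 = $2,359.38

$2,359.38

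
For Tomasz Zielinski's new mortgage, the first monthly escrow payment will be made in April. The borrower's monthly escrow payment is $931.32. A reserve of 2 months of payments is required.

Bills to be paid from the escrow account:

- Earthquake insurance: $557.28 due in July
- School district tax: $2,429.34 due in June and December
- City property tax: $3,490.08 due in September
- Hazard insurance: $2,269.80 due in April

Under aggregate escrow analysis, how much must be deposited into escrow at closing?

Cushion = 2 × $931.32 = $1,862.64
Trial balance (start $0, +$931.32 each month, − disbursements):
  Apr: +$931.32 − $2,269.80 → -$1,338.48
  May: +$931.32 → -$407.16
  Jun: +$931.32 − $2,429.34 → -$1,905.18
  Jul: +$931.32 − $557.28 → -$1,531.14
  Aug: +$931.32 → -$599.82
  Sep: +$931.32 − $3,490.08 → -$3,158.58
  Oct: +$931.32 → -$2,227.26
  Nov: +$931.32 → -$1,295.94
  Dec: +$931.32 − $2,429.34 → -$2,793.96
  Jan: +$931.32 → -$1,862.64
  Feb: +$931.32 → -$931.32
  Mar: +$931.32 → $0.00
Lowest trial balance = -$3,158.58 (Sep)
Initial deposit = cushion − low point = $1,862.64 − (-$3,158.58) = $5,021.22

$5,021.22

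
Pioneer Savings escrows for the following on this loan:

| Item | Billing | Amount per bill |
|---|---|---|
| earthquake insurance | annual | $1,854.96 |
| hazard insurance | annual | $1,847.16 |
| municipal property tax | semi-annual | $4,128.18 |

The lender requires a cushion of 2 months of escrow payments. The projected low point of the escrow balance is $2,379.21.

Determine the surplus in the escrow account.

$386.13

Earthquake insurance — $1,854.96 annually
Hazard insurance — $1,847.16 annually
Municipal property tax — $4,128.18 × 2 = $8,256.36 annually
Annual escrow total = $1,854.96 + $1,847.16 + $8,256.36 = $11,958.48
Per month = $11,958.48 ÷ 12 = $996.54
Required reserve = 2 × $996.54 = $1,993.08
Surplus = $2,379.21 − $1,993.08 = $386.13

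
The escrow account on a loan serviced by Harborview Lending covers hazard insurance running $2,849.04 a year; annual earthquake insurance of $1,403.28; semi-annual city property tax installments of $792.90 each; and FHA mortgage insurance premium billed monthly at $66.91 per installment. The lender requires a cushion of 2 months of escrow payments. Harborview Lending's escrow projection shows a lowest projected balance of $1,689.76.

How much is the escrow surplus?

$582.92

Hazard insurance = $2,849.04/yr
Earthquake insurance = $1,403.28/yr
City property tax = $792.90 × 2 = $1,585.80/yr
FHA mortgage insurance premium = $66.91 × 12 = $802.92/yr
Total annual escrow = $2,849.04 + $1,403.28 + $1,585.80 + $802.92 = $6,641.04
Monthly escrow = $6,641.04 / 12 = $553.42
Required cushion = 2 × $553.42 = $1,106.84
Excess over cushion: $1,689.76 − $1,106.84 = $582.92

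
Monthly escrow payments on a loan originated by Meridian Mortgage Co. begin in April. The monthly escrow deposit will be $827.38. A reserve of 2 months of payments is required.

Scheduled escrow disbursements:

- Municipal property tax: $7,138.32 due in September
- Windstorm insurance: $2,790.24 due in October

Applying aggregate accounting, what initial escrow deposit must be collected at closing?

$5,791.66

Cushion = 2 × $827.38 = $1,654.76
Trial balance (start $0, +$827.38 each month, − disbursements):
  Apr: +$827.38 → $827.38
  May: +$827.38 → $1,654.76
  Jun: +$827.38 → $2,482.14
  Jul: +$827.38 → $3,309.52
  Aug: +$827.38 → $4,136.90
  Sep: +$827.38 − $7,138.32 → -$2,174.04
  Oct: +$827.38 − $2,790.24 → -$4,136.90
  Nov: +$827.38 → -$3,309.52
  Dec: +$827.38 → -$2,482.14
  Jan: +$827.38 → -$1,654.76
  Feb: +$827.38 → -$827.38
  Mar: +$827.38 → $0.00
Lowest trial balance = -$4,136.90 (Oct)
Initial deposit = cushion − low point = $1,654.76 − (-$4,136.90) = $5,791.66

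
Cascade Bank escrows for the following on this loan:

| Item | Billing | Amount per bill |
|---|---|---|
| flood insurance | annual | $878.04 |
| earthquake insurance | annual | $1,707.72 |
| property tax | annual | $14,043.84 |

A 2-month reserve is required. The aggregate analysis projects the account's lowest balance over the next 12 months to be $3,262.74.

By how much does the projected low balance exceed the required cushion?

$491.14

Flood insurance — $878.04 annually
Earthquake insurance — $1,707.72 annually
Property tax — $14,043.84 annually
Yearly total = $878.04 + $1,707.72 + $14,043.84 = $16,629.60
Monthly = $16,629.60 ÷ 12 = $1,385.80
Required cushion = 2 × $1,385.80 = $2,771.60
Surplus = $3,262.74 − $2,771.60 = $491.14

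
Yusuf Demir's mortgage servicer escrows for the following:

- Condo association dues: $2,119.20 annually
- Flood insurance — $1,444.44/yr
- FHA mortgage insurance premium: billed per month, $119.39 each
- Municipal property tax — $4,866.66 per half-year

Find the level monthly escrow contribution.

$1,227.47

Condo association dues = $2,119.20/yr
Flood insurance = $1,444.44/yr
FHA mortgage insurance premium = $119.39 × 12 = $1,432.68/yr
Municipal property tax = $4,866.66 × 2 = $9,733.32/yr
Yearly total = $14,729.64
Monthly = $14,729.64 ÷ 12 = $1,227.47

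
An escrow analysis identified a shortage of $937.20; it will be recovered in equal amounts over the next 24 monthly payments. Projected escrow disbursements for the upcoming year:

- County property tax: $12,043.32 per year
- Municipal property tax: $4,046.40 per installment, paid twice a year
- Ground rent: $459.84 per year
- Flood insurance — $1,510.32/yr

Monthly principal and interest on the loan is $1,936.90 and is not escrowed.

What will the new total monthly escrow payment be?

County property tax — $12,043.32
Municipal property tax — $4,046.40 × 2 = $8,092.80
Ground rent — $459.84
Flood insurance — $1,510.32
Yearly total = $22,106.28
Per month = $22,106.28 / 12 = $1,842.19
Monthly shortage recovery: $937.20 ÷ 24 = $39.05
Adjusted monthly = $1,842.19 + $39.05 = $1,881.24

$1,881.24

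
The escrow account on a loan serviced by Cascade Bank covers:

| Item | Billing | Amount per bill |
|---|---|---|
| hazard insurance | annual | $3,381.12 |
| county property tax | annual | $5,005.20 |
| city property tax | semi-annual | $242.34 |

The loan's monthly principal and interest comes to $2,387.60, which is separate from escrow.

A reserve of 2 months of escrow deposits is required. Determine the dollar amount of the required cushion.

Hazard insurance = $3,381.12/yr
County property tax = $5,005.20/yr
City property tax = $242.34 × 2 = $484.68/yr
Annual escrow total = $8,871.00
Monthly = $8,871.00 ÷ 12 = $739.25
Reserve = 2 × $739.25 = $1,478.50

$1,478.50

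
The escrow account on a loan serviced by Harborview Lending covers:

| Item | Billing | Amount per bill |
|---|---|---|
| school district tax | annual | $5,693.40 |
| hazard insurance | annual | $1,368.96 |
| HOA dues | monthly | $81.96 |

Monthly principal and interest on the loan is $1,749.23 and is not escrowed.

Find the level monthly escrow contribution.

School district tax: $5,693.40/yr
Hazard insurance: $1,368.96/yr
HOA dues: $81.96 × 12 = $983.52/yr
Combined annual = $5,693.40 + $1,368.96 + $983.52 = $8,045.88
Monthly escrow = $8,045.88 ÷ 12 = $670.49

$670.49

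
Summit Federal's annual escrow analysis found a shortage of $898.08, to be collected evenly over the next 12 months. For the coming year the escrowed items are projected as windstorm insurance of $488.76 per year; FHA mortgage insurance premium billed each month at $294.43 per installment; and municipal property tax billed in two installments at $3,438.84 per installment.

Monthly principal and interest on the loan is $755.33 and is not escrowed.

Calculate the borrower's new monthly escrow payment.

$983.14

Windstorm insurance: $488.76/yr
FHA mortgage insurance premium: $294.43 × 12 = $3,533.16/yr
Municipal property tax: $3,438.84 × 2 = $6,877.68/yr
Total annual escrow = $10,899.60
Base monthly escrow = $10,899.60 ÷ 12 = $908.30
Monthly shortage recovery: $898.08 ÷ 12 = $74.84
Adjusted monthly = $908.30 + $74.84 = $983.14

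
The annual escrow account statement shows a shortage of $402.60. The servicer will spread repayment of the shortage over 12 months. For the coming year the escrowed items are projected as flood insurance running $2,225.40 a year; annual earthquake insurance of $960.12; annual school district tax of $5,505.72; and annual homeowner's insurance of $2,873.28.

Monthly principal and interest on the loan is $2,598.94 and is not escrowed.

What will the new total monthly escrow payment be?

Flood insurance: $2,225.40 annually
Earthquake insurance: $960.12 annually
School district tax: $5,505.72 annually
Homeowner's insurance: $2,873.28 annually
Yearly total = $11,564.52
Base monthly escrow = $11,564.52 / 12 = $963.71
Monthly shortage recovery: $402.60 / 12 = $33.55
Adjusted monthly = $963.71 + $33.55 = $997.26

$997.26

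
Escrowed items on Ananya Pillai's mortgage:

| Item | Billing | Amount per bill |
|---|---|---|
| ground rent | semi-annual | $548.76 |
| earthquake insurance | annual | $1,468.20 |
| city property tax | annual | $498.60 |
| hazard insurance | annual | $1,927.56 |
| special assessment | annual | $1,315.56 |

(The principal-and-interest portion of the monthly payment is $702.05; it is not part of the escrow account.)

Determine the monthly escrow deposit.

$525.62

Ground rent = $548.76 × 2 = $1,097.52 per year
Earthquake insurance = $1,468.20 per year
City property tax = $498.60 per year
Hazard insurance = $1,927.56 per year
Special assessment = $1,315.56 per year
Total per year = $6,307.44
Monthly escrow = $6,307.44 ÷ 12 = $525.62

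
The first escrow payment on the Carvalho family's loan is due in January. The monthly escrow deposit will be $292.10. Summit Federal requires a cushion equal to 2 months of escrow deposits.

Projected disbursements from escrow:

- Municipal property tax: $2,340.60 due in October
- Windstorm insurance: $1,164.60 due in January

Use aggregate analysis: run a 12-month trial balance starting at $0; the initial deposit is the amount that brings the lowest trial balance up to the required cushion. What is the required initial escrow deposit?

Cushion = 2 × $292.10 = $584.20
Trial balance (start $0, +$292.10 each month, − disbursements):
  Jan: +$292.10 − $1,164.60 → -$872.50
  Feb: +$292.10 → -$580.40
  Mar: +$292.10 → -$288.30
  Apr: +$292.10 → $3.80
  May: +$292.10 → $295.90
  Jun: +$292.10 → $588.00
  Jul: +$292.10 → $880.10
  Aug: +$292.10 → $1,172.20
  Sep: +$292.10 → $1,464.30
  Oct: +$292.10 − $2,340.60 → -$584.20
  Nov: +$292.10 → -$292.10
  Dec: +$292.10 → $0.00
Lowest trial balance = -$872.50 (Jan)
Initial deposit = cushion − low point = $584.20 − (-$872.50) = $1,456.70

$1,456.70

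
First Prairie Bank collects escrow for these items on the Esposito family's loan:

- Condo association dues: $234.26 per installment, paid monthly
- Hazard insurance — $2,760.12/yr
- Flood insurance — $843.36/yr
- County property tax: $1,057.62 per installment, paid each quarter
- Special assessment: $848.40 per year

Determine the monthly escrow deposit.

$957.79

Condo association dues: $234.26 × 12 = $2,811.12
Hazard insurance: $2,760.12
Flood insurance: $843.36
County property tax: $1,057.62 × 4 = $4,230.48
Special assessment: $848.40
Total annual escrow = $2,811.12 + $2,760.12 + $843.36 + $4,230.48 + $848.40 = $11,493.48
Per month = $11,493.48 ÷ 12 = $957.79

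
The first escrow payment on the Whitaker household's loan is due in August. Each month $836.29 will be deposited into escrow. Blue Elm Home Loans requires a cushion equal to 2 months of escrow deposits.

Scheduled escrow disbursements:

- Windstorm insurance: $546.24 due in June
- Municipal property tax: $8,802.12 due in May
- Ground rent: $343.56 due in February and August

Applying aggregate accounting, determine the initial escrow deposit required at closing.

$2,798.92

Cushion = 2 × $836.29 = $1,672.58
Trial balance (start $0, +$836.29 each month, − disbursements):
  Aug: +$836.29 − $343.56 → $492.73
  Sep: +$836.29 → $1,329.02
  Oct: +$836.29 → $2,165.31
  Nov: +$836.29 → $3,001.60
  Dec: +$836.29 → $3,837.89
  Jan: +$836.29 → $4,674.18
  Feb: +$836.29 − $343.56 → $5,166.91
  Mar: +$836.29 → $6,003.20
  Apr: +$836.29 → $6,839.49
  May: +$836.29 − $8,802.12 → -$1,126.34
  Jun: +$836.29 − $546.24 → -$836.29
  Jul: +$836.29 → $0.00
Lowest trial balance = -$1,126.34 (May)
Initial deposit = cushion − low point = $1,672.58 − (-$1,126.34) = $2,798.92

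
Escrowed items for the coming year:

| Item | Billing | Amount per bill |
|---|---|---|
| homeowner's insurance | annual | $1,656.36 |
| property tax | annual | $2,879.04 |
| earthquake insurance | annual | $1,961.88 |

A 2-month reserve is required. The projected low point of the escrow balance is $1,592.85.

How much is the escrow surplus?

Homeowner's insurance — $1,656.36/yr
Property tax — $2,879.04/yr
Earthquake insurance — $1,961.88/yr
Yearly total = $1,656.36 + $2,879.04 + $1,961.88 = $6,497.28
Base monthly escrow = $6,497.28 / 12 = $541.44
Required cushion = 2 × $541.44 = $1,082.88
Excess over cushion: $1,592.85 − $1,082.88 = $509.97

$509.97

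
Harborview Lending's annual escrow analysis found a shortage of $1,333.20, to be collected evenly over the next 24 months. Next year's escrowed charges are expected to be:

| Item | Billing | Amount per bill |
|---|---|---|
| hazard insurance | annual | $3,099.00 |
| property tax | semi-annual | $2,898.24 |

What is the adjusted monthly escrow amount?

Hazard insurance: $3,099.00
Property tax: $2,898.24 × 2 = $5,796.48
Total annual escrow = $3,099.00 + $5,796.48 = $8,895.48
Monthly = $8,895.48 ÷ 12 = $741.29
Shortage per month = $1,333.20 ÷ 24 = $55.55
Adjusted monthly = $741.29 + $55.55 = $796.84

$796.84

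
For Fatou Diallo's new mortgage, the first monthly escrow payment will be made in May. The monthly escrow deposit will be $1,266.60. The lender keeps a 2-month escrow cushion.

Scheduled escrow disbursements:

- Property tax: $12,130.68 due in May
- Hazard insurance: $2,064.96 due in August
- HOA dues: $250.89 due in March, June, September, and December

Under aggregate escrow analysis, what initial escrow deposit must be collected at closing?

$13,397.28

Cushion = 2 × $1,266.60 = $2,533.20
Trial balance (start $0, +$1,266.60 each month, − disbursements):
  May: +$1,266.60 − $12,130.68 → -$10,864.08
  Jun: +$1,266.60 − $250.89 → -$9,848.37
  Jul: +$1,266.60 → -$8,581.77
  Aug: +$1,266.60 − $2,064.96 → -$9,380.13
  Sep: +$1,266.60 − $250.89 → -$8,364.42
  Oct: +$1,266.60 → -$7,097.82
  Nov: +$1,266.60 → -$5,831.22
  Dec: +$1,266.60 − $250.89 → -$4,815.51
  Jan: +$1,266.60 → -$3,548.91
  Feb: +$1,266.60 → -$2,282.31
  Mar: +$1,266.60 − $250.89 → -$1,266.60
  Apr: +$1,266.60 → $0.00
Lowest trial balance = -$10,864.08 (May)
Initial deposit = cushion − low point = $2,533.20 − (-$10,864.08) = $13,397.28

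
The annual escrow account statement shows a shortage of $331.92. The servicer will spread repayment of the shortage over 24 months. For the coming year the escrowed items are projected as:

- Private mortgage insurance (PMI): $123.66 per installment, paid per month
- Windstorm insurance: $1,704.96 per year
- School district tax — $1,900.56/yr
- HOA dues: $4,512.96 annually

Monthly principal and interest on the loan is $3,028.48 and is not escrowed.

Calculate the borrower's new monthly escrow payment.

Private mortgage insurance (PMI) = $123.66 × 12 = $1,483.92 annually
Windstorm insurance = $1,704.96 annually
School district tax = $1,900.56 annually
HOA dues = $4,512.96 annually
Total annual escrow = $1,483.92 + $1,704.96 + $1,900.56 + $4,512.96 = $9,602.40
Base monthly escrow = $9,602.40 ÷ 12 = $800.20
Shortage spread = $331.92 / 24 = $13.83/mo
New monthly escrow = $800.20 + $13.83 = $814.03

$814.03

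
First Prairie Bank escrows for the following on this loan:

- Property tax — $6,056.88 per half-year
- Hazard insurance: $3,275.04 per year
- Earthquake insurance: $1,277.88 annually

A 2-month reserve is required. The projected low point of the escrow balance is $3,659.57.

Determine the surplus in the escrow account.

Property tax = $6,056.88 × 2 = $12,113.76/yr
Hazard insurance = $3,275.04/yr
Earthquake insurance = $1,277.88/yr
Combined annual = $16,666.68
Monthly = $16,666.68 / 12 = $1,388.89
Cushion = 2 × $1,388.89 = $2,777.78
Surplus = $3,659.57 − $2,777.78 = $881.79

$881.79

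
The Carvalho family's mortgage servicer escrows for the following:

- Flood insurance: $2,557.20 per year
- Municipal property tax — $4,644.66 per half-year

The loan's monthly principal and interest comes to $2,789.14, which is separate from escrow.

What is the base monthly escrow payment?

Flood insurance = $2,557.20 annually
Municipal property tax = $4,644.66 × 2 = $9,289.32 annually
Total annual escrow = $2,557.20 + $9,289.32 = $11,846.52
Per month = $11,846.52 ÷ 12 = $987.21

$987.21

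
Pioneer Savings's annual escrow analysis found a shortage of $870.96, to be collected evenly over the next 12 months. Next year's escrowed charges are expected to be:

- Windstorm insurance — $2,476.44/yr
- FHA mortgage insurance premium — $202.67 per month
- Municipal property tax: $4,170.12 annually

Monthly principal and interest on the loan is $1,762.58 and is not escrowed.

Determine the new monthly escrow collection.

Windstorm insurance: $2,476.44
FHA mortgage insurance premium: $202.67 × 12 = $2,432.04
Municipal property tax: $4,170.12
Combined annual = $9,078.60
Monthly escrow = $9,078.60 ÷ 12 = $756.55
Shortage spread = $870.96 / 12 = $72.58/mo
Adjusted monthly = $756.55 + $72.58 = $829.13

$829.13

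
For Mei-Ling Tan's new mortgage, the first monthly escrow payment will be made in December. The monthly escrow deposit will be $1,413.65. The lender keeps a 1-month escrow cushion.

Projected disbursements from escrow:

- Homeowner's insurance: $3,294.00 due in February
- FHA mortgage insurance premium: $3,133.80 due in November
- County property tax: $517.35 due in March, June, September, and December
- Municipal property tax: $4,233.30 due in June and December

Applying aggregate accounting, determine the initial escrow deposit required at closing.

$5,217.35

Cushion = 1 × $1,413.65 = $1,413.65
Trial balance (start $0, +$1,413.65 each month, − disbursements):
  Dec: +$1,413.65 − $4,750.65 → -$3,337.00
  Jan: +$1,413.65 → -$1,923.35
  Feb: +$1,413.65 − $3,294.00 → -$3,803.70
  Mar: +$1,413.65 − $517.35 → -$2,907.40
  Apr: +$1,413.65 → -$1,493.75
  May: +$1,413.65 → -$80.10
  Jun: +$1,413.65 − $4,750.65 → -$3,417.10
  Jul: +$1,413.65 → -$2,003.45
  Aug: +$1,413.65 → -$589.80
  Sep: +$1,413.65 − $517.35 → $306.50
  Oct: +$1,413.65 → $1,720.15
  Nov: +$1,413.65 − $3,133.80 → $0.00
Lowest trial balance = -$3,803.70 (Feb)
Initial deposit = cushion − low point = $1,413.65 − (-$3,803.70) = $5,217.35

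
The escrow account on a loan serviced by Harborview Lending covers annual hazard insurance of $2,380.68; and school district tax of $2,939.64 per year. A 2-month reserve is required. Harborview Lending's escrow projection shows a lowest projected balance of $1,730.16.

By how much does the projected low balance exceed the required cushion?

$843.44

Hazard insurance: $2,380.68 annually
School district tax: $2,939.64 annually
Combined annual = $2,380.68 + $2,939.64 = $5,320.32
Per month = $5,320.32 ÷ 12 = $443.36
Required reserve = 2 × $443.36 = $886.72
Excess over cushion: $1,730.16 − $886.72 = $843.44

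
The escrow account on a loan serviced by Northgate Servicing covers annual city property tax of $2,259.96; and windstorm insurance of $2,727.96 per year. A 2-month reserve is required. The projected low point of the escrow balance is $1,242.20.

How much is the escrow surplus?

City property tax = $2,259.96
Windstorm insurance = $2,727.96
Combined annual = $2,259.96 + $2,727.96 = $4,987.92
Monthly = $4,987.92 ÷ 12 = $415.66
Required cushion = 2 × $415.66 = $831.32
Surplus = $1,242.20 − $831.32 = $410.88

$410.88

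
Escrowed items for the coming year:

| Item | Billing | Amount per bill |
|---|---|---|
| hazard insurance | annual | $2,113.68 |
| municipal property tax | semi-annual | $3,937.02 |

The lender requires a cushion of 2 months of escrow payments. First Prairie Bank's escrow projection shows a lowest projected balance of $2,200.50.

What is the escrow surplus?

Hazard insurance = $2,113.68 annually
Municipal property tax = $3,937.02 × 2 = $7,874.04 annually
Combined annual = $2,113.68 + $7,874.04 = $9,987.72
Monthly = $9,987.72 / 12 = $832.31
Required cushion = 2 × $832.31 = $1,664.62
Excess over cushion: $2,200.50 − $1,664.62 = $535.88

$535.88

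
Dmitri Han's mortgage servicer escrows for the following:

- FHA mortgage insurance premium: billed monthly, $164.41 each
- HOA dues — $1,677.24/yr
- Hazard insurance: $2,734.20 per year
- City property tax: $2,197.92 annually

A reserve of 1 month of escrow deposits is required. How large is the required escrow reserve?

FHA mortgage insurance premium = $164.41 × 12 = $1,972.92
HOA dues = $1,677.24
Hazard insurance = $2,734.20
City property tax = $2,197.92
Combined annual = $8,582.28
Monthly escrow = $8,582.28 ÷ 12 = $715.19
Reserve = 1 × $715.19 = $715.19

$715.19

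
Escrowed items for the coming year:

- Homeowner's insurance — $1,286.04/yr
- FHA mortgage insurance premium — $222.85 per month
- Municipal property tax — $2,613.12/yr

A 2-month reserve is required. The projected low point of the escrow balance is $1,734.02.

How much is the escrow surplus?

$638.46

Homeowner's insurance: $1,286.04
FHA mortgage insurance premium: $222.85 × 12 = $2,674.20
Municipal property tax: $2,613.12
Combined annual = $1,286.04 + $2,674.20 + $2,613.12 = $6,573.36
Per month = $6,573.36 ÷ 12 = $547.78
Required reserve = 2 × $547.78 = $1,095.56
Excess over cushion: $1,734.02 − $1,095.56 = $638.46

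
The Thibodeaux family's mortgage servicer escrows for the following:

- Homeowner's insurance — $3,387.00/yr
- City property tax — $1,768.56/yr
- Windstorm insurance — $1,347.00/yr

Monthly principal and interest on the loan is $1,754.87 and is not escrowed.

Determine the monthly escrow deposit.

Homeowner's insurance — $3,387.00 annually
City property tax — $1,768.56 annually
Windstorm insurance — $1,347.00 annually
Total per year = $3,387.00 + $1,768.56 + $1,347.00 = $6,502.56
Per month = $6,502.56 / 12 = $541.88

$541.88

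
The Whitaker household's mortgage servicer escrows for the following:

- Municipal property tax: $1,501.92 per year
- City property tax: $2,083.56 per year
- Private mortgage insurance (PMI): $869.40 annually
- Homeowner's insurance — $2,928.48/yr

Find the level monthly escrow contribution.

$615.28

Municipal property tax = $1,501.92
City property tax = $2,083.56
Private mortgage insurance (PMI) = $869.40
Homeowner's insurance = $2,928.48
Combined annual = $1,501.92 + $2,083.56 + $869.40 + $2,928.48 = $7,383.36
Base monthly escrow = $7,383.36 / 12 = $615.28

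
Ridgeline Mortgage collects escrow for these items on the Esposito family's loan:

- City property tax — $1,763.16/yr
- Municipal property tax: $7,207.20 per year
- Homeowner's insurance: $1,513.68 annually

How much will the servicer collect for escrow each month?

$873.67

City property tax: $1,763.16/yr
Municipal property tax: $7,207.20/yr
Homeowner's insurance: $1,513.68/yr
Total annual escrow = $10,484.04
Base monthly escrow = $10,484.04 / 12 = $873.67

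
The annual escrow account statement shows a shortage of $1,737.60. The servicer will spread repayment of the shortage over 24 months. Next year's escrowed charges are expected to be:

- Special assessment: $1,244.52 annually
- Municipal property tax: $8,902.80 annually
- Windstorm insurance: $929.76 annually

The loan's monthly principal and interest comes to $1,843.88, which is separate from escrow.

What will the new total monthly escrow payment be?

$995.49

Special assessment: $1,244.52 annually
Municipal property tax: $8,902.80 annually
Windstorm insurance: $929.76 annually
Combined annual = $11,077.08
Per month = $11,077.08 / 12 = $923.09
Monthly shortage recovery: $1,737.60 ÷ 24 = $72.40
Adjusted monthly = $923.09 + $72.40 = $995.49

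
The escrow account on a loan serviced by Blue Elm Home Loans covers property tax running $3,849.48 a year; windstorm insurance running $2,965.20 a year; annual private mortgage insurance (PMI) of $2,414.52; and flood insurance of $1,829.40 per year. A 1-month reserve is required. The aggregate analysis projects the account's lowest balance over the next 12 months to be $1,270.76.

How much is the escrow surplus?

$349.21

Property tax — $3,849.48/yr
Windstorm insurance — $2,965.20/yr
Private mortgage insurance (PMI) — $2,414.52/yr
Flood insurance — $1,829.40/yr
Combined annual = $3,849.48 + $2,965.20 + $2,414.52 + $1,829.40 = $11,058.60
Base monthly escrow = $11,058.60 / 12 = $921.55
Cushion = 1 × $921.55 = $921.55
Surplus = $1,270.76 − $921.55 = $349.21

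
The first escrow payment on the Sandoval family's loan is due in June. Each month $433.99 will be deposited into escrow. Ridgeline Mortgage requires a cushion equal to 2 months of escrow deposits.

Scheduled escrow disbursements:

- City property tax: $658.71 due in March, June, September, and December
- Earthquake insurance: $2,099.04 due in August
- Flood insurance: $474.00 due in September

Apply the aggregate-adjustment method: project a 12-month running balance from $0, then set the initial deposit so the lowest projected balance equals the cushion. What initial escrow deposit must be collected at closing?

Cushion = 2 × $433.99 = $867.98
Trial balance (start $0, +$433.99 each month, − disbursements):
  Jun: +$433.99 − $658.71 → -$224.72
  Jul: +$433.99 → $209.27
  Aug: +$433.99 − $2,099.04 → -$1,455.78
  Sep: +$433.99 − $1,132.71 → -$2,154.50
  Oct: +$433.99 → -$1,720.51
  Nov: +$433.99 → -$1,286.52
  Dec: +$433.99 − $658.71 → -$1,511.24
  Jan: +$433.99 → -$1,077.25
  Feb: +$433.99 → -$643.26
  Mar: +$433.99 − $658.71 → -$867.98
  Apr: +$433.99 → -$433.99
  May: +$433.99 → $0.00
Lowest trial balance = -$2,154.50 (Sep)
Initial deposit = cushion − low point = $867.98 − (-$2,154.50) = $3,022.48

$3,022.48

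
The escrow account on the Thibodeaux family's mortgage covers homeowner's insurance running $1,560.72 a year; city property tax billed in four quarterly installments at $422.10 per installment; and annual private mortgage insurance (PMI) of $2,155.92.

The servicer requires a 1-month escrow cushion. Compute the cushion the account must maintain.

$450.42

Homeowner's insurance — $1,560.72 annually
City property tax — $422.10 × 4 = $1,688.40 annually
Private mortgage insurance (PMI) — $2,155.92 annually
Annual escrow total = $1,560.72 + $1,688.40 + $2,155.92 = $5,405.04
Per month = $5,405.04 ÷ 12 = $450.42
Cushion = 1 × $450.42 = $450.42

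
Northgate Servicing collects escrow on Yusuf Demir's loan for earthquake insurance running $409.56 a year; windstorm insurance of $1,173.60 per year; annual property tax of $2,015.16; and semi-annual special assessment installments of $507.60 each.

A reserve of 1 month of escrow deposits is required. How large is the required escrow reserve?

$384.46

Earthquake insurance: $409.56 per year
Windstorm insurance: $1,173.60 per year
Property tax: $2,015.16 per year
Special assessment: $507.60 × 2 = $1,015.20 per year
Yearly total = $4,613.52
Per month = $4,613.52 / 12 = $384.46
Reserve = 1 × $384.46 = $384.46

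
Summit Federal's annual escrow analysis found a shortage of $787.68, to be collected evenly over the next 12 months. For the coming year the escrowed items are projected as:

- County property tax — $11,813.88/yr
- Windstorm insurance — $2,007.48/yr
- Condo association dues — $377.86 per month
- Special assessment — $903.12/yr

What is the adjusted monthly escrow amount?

County property tax: $11,813.88
Windstorm insurance: $2,007.48
Condo association dues: $377.86 × 12 = $4,534.32
Special assessment: $903.12
Total annual escrow = $19,258.80
Monthly = $19,258.80 ÷ 12 = $1,604.90
Shortage per month = $787.68 ÷ 12 = $65.64
New monthly escrow = $1,604.90 + $65.64 = $1,670.54

$1,670.54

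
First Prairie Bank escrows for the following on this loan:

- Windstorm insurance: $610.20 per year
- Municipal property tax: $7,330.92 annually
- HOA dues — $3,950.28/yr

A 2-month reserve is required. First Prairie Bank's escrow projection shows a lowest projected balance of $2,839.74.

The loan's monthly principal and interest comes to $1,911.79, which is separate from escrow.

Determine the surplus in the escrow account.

Windstorm insurance — $610.20/yr
Municipal property tax — $7,330.92/yr
HOA dues — $3,950.28/yr
Yearly total = $610.20 + $7,330.92 + $3,950.28 = $11,891.40
Monthly = $11,891.40 / 12 = $990.95
Required reserve = 2 × $990.95 = $1,981.90
Surplus = $2,839.74 − $1,981.90 = $857.84

$857.84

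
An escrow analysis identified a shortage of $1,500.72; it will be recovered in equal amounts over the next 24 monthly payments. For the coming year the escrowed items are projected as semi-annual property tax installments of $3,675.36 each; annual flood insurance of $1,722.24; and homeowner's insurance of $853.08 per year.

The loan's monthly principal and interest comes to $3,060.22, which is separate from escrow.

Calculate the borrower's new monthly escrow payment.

$889.70

Property tax: $3,675.36 × 2 = $7,350.72 annually
Flood insurance: $1,722.24 annually
Homeowner's insurance: $853.08 annually
Total per year = $7,350.72 + $1,722.24 + $853.08 = $9,926.04
Base monthly escrow = $9,926.04 / 12 = $827.17
Shortage spread = $1,500.72 / 24 = $62.53/mo
Adjusted monthly = $827.17 + $62.53 = $889.70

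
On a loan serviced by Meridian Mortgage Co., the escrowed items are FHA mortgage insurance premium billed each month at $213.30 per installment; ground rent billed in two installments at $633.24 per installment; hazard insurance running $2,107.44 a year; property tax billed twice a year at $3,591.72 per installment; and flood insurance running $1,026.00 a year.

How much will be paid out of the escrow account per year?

FHA mortgage insurance premium — $213.30 × 12 = $2,559.60 annually
Ground rent — $633.24 × 2 = $1,266.48 annually
Hazard insurance — $2,107.44 annually
Property tax — $3,591.72 × 2 = $7,183.44 annually
Flood insurance — $1,026.00 annually
Combined annual = $2,559.60 + $1,266.48 + $2,107.44 + $7,183.44 + $1,026.00 = $14,142.96

$14,142.96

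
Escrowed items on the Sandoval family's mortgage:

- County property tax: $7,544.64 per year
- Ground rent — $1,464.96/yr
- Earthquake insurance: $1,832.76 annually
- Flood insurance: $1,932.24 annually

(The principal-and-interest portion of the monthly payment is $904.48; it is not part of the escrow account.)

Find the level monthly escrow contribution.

$1,064.55

County property tax — $7,544.64/yr
Ground rent — $1,464.96/yr
Earthquake insurance — $1,832.76/yr
Flood insurance — $1,932.24/yr
Total per year = $12,774.60
Per month = $12,774.60 ÷ 12 = $1,064.55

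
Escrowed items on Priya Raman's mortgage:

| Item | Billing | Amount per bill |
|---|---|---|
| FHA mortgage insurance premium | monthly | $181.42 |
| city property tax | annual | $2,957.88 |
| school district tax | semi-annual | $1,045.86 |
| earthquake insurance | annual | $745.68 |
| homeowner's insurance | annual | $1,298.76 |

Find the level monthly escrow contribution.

$772.59

FHA mortgage insurance premium: $181.42 × 12 = $2,177.04 annually
City property tax: $2,957.88 annually
School district tax: $1,045.86 × 2 = $2,091.72 annually
Earthquake insurance: $745.68 annually
Homeowner's insurance: $1,298.76 annually
Total per year = $9,271.08
Monthly = $9,271.08 / 12 = $772.59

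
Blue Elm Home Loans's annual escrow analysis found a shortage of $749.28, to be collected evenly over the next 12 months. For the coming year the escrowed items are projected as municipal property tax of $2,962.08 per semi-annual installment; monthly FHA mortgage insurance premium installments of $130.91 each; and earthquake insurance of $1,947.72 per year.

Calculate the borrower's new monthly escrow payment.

Municipal property tax = $2,962.08 × 2 = $5,924.16
FHA mortgage insurance premium = $130.91 × 12 = $1,570.92
Earthquake insurance = $1,947.72
Total annual escrow = $5,924.16 + $1,570.92 + $1,947.72 = $9,442.80
Base monthly escrow = $9,442.80 / 12 = $786.90
Shortage per month = $749.28 / 12 = $62.44
Adjusted monthly = $786.90 + $62.44 = $849.34

$849.34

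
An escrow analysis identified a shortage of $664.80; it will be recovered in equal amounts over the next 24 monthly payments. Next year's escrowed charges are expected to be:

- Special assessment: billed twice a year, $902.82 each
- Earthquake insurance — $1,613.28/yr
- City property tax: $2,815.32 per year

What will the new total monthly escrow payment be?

Special assessment: $902.82 × 2 = $1,805.64
Earthquake insurance: $1,613.28
City property tax: $2,815.32
Yearly total = $1,805.64 + $1,613.28 + $2,815.32 = $6,234.24
Base monthly escrow = $6,234.24 / 12 = $519.52
Shortage per month = $664.80 / 24 = $27.70
Adjusted monthly = $519.52 + $27.70 = $547.22

$547.22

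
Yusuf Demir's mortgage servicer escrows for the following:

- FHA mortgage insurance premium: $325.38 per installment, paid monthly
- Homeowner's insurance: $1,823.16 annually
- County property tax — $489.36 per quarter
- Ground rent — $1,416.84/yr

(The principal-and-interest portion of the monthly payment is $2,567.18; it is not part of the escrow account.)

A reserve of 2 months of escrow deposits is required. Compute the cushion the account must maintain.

FHA mortgage insurance premium — $325.38 × 12 = $3,904.56
Homeowner's insurance — $1,823.16
County property tax — $489.36 × 4 = $1,957.44
Ground rent — $1,416.84
Total per year = $3,904.56 + $1,823.16 + $1,957.44 + $1,416.84 = $9,102.00
Monthly = $9,102.00 ÷ 12 = $758.50
Cushion = 2 × $758.50 = $1,517.00

$1,517.00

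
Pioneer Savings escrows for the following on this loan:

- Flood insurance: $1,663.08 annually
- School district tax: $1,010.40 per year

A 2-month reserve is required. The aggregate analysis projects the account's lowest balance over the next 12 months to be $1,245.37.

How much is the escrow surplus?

Flood insurance = $1,663.08
School district tax = $1,010.40
Annual escrow total = $1,663.08 + $1,010.40 = $2,673.48
Monthly = $2,673.48 ÷ 12 = $222.79
Required cushion = 2 × $222.79 = $445.58
Excess over cushion: $1,245.37 − $445.58 = $799.79

$799.79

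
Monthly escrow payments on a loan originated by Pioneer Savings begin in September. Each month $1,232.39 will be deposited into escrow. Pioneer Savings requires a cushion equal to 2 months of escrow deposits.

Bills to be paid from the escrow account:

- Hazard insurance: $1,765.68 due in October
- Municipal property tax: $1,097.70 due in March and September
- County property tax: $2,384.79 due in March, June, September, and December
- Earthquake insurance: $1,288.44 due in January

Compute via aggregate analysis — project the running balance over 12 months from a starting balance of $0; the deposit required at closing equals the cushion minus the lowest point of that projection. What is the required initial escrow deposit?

Cushion = 2 × $1,232.39 = $2,464.78
Trial balance (start $0, +$1,232.39 each month, − disbursements):
  Sep: +$1,232.39 − $3,482.49 → -$2,250.10
  Oct: +$1,232.39 − $1,765.68 → -$2,783.39
  Nov: +$1,232.39 → -$1,551.00
  Dec: +$1,232.39 − $2,384.79 → -$2,703.40
  Jan: +$1,232.39 − $1,288.44 → -$2,759.45
  Feb: +$1,232.39 → -$1,527.06
  Mar: +$1,232.39 − $3,482.49 → -$3,777.16
  Apr: +$1,232.39 → -$2,544.77
  May: +$1,232.39 → -$1,312.38
  Jun: +$1,232.39 − $2,384.79 → -$2,464.78
  Jul: +$1,232.39 → -$1,232.39
  Aug: +$1,232.39 → $0.00
Lowest trial balance = -$3,777.16 (Mar)
Initial deposit = cushion − low point = $2,464.78 − (-$3,777.16) = $6,241.94

$6,241.94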